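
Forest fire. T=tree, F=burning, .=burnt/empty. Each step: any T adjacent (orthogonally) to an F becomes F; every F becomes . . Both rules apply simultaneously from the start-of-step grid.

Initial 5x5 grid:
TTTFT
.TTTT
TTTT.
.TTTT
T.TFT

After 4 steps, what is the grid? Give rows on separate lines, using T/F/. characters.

Step 1: 6 trees catch fire, 2 burn out
  TTF.F
  .TTFT
  TTTT.
  .TTFT
  T.F.F
Step 2: 6 trees catch fire, 6 burn out
  TF...
  .TF.F
  TTTF.
  .TF.F
  T....
Step 3: 4 trees catch fire, 6 burn out
  F....
  .F...
  TTF..
  .F...
  T....
Step 4: 1 trees catch fire, 4 burn out
  .....
  .....
  TF...
  .....
  T....

.....
.....
TF...
.....
T....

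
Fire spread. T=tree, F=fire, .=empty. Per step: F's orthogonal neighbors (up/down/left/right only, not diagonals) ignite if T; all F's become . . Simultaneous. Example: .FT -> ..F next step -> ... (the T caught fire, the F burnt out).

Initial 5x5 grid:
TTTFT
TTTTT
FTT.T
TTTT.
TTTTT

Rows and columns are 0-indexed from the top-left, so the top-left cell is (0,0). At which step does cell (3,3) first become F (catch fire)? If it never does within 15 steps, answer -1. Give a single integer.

Step 1: cell (3,3)='T' (+6 fires, +2 burnt)
Step 2: cell (3,3)='T' (+8 fires, +6 burnt)
Step 3: cell (3,3)='T' (+3 fires, +8 burnt)
Step 4: cell (3,3)='F' (+2 fires, +3 burnt)
  -> target ignites at step 4
Step 5: cell (3,3)='.' (+1 fires, +2 burnt)
Step 6: cell (3,3)='.' (+1 fires, +1 burnt)
Step 7: cell (3,3)='.' (+0 fires, +1 burnt)
  fire out at step 7

4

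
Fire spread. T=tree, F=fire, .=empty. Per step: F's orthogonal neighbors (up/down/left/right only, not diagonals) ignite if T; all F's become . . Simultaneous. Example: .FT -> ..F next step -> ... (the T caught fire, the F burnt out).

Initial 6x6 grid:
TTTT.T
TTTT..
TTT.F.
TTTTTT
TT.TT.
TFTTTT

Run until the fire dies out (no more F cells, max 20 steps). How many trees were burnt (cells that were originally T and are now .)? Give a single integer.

Step 1: +4 fires, +2 burnt (F count now 4)
Step 2: +6 fires, +4 burnt (F count now 6)
Step 3: +5 fires, +6 burnt (F count now 5)
Step 4: +4 fires, +5 burnt (F count now 4)
Step 5: +3 fires, +4 burnt (F count now 3)
Step 6: +3 fires, +3 burnt (F count now 3)
Step 7: +1 fires, +3 burnt (F count now 1)
Step 8: +0 fires, +1 burnt (F count now 0)
Fire out after step 8
Initially T: 27, now '.': 35
Total burnt (originally-T cells now '.'): 26

Answer: 26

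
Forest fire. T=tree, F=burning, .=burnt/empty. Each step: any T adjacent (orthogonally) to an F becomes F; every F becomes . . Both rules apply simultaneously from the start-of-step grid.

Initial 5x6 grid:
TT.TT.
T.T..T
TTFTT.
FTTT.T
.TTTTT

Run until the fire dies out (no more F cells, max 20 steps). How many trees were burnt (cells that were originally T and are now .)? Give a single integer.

Step 1: +6 fires, +2 burnt (F count now 6)
Step 2: +5 fires, +6 burnt (F count now 5)
Step 3: +2 fires, +5 burnt (F count now 2)
Step 4: +2 fires, +2 burnt (F count now 2)
Step 5: +1 fires, +2 burnt (F count now 1)
Step 6: +1 fires, +1 burnt (F count now 1)
Step 7: +0 fires, +1 burnt (F count now 0)
Fire out after step 7
Initially T: 20, now '.': 27
Total burnt (originally-T cells now '.'): 17

Answer: 17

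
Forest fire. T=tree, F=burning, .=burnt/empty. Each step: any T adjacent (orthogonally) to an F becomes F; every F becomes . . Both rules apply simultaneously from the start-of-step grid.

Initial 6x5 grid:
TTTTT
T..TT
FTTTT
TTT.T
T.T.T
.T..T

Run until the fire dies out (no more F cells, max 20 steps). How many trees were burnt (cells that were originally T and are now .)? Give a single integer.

Answer: 20

Derivation:
Step 1: +3 fires, +1 burnt (F count now 3)
Step 2: +4 fires, +3 burnt (F count now 4)
Step 3: +3 fires, +4 burnt (F count now 3)
Step 4: +4 fires, +3 burnt (F count now 4)
Step 5: +3 fires, +4 burnt (F count now 3)
Step 6: +2 fires, +3 burnt (F count now 2)
Step 7: +1 fires, +2 burnt (F count now 1)
Step 8: +0 fires, +1 burnt (F count now 0)
Fire out after step 8
Initially T: 21, now '.': 29
Total burnt (originally-T cells now '.'): 20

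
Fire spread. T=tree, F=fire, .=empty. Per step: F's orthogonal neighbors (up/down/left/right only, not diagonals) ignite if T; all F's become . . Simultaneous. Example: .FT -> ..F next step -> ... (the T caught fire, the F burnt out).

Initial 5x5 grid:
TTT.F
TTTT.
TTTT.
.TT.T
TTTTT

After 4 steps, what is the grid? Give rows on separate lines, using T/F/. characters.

Step 1: 0 trees catch fire, 1 burn out
  TTT..
  TTTT.
  TTTT.
  .TT.T
  TTTTT
Step 2: 0 trees catch fire, 0 burn out
  TTT..
  TTTT.
  TTTT.
  .TT.T
  TTTTT
Step 3: 0 trees catch fire, 0 burn out
  TTT..
  TTTT.
  TTTT.
  .TT.T
  TTTTT
Step 4: 0 trees catch fire, 0 burn out
  TTT..
  TTTT.
  TTTT.
  .TT.T
  TTTTT

TTT..
TTTT.
TTTT.
.TT.T
TTTTT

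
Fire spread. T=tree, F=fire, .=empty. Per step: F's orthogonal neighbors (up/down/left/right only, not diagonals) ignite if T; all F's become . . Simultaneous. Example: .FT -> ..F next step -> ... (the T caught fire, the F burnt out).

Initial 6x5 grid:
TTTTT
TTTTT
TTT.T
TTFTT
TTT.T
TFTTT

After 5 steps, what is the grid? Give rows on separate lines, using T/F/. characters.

Step 1: 7 trees catch fire, 2 burn out
  TTTTT
  TTTTT
  TTF.T
  TF.FT
  TFF.T
  F.FTT
Step 2: 6 trees catch fire, 7 burn out
  TTTTT
  TTFTT
  TF..T
  F...F
  F...T
  ...FT
Step 3: 7 trees catch fire, 6 burn out
  TTFTT
  TF.FT
  F...F
  .....
  ....F
  ....F
Step 4: 4 trees catch fire, 7 burn out
  TF.FT
  F...F
  .....
  .....
  .....
  .....
Step 5: 2 trees catch fire, 4 burn out
  F...F
  .....
  .....
  .....
  .....
  .....

F...F
.....
.....
.....
.....
.....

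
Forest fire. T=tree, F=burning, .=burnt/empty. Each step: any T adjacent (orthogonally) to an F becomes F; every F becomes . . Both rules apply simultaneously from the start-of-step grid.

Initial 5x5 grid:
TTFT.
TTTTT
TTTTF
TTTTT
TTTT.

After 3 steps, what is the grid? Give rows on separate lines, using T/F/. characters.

Step 1: 6 trees catch fire, 2 burn out
  TF.F.
  TTFTF
  TTTF.
  TTTTF
  TTTT.
Step 2: 5 trees catch fire, 6 burn out
  F....
  TF.F.
  TTF..
  TTTF.
  TTTT.
Step 3: 4 trees catch fire, 5 burn out
  .....
  F....
  TF...
  TTF..
  TTTF.

.....
F....
TF...
TTF..
TTTF.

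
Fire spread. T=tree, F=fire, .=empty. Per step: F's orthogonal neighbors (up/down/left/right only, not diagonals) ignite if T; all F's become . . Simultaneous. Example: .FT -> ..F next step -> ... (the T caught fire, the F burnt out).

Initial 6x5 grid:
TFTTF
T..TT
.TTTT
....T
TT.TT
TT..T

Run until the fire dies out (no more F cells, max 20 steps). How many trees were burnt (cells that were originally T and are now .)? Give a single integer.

Answer: 14

Derivation:
Step 1: +4 fires, +2 burnt (F count now 4)
Step 2: +3 fires, +4 burnt (F count now 3)
Step 3: +2 fires, +3 burnt (F count now 2)
Step 4: +2 fires, +2 burnt (F count now 2)
Step 5: +3 fires, +2 burnt (F count now 3)
Step 6: +0 fires, +3 burnt (F count now 0)
Fire out after step 6
Initially T: 18, now '.': 26
Total burnt (originally-T cells now '.'): 14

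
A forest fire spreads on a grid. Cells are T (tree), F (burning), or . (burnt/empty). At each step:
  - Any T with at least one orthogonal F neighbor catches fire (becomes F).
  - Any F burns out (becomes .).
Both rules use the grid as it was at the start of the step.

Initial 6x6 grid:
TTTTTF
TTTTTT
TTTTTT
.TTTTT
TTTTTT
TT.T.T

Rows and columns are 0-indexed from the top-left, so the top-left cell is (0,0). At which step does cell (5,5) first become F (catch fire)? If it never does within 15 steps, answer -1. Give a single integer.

Step 1: cell (5,5)='T' (+2 fires, +1 burnt)
Step 2: cell (5,5)='T' (+3 fires, +2 burnt)
Step 3: cell (5,5)='T' (+4 fires, +3 burnt)
Step 4: cell (5,5)='T' (+5 fires, +4 burnt)
Step 5: cell (5,5)='F' (+6 fires, +5 burnt)
  -> target ignites at step 5
Step 6: cell (5,5)='.' (+4 fires, +6 burnt)
Step 7: cell (5,5)='.' (+4 fires, +4 burnt)
Step 8: cell (5,5)='.' (+1 fires, +4 burnt)
Step 9: cell (5,5)='.' (+2 fires, +1 burnt)
Step 10: cell (5,5)='.' (+1 fires, +2 burnt)
Step 11: cell (5,5)='.' (+0 fires, +1 burnt)
  fire out at step 11

5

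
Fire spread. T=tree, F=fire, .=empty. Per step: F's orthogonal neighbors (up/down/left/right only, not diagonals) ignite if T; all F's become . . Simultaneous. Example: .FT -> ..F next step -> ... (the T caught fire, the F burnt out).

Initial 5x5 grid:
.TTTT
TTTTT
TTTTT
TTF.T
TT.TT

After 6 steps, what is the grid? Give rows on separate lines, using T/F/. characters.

Step 1: 2 trees catch fire, 1 burn out
  .TTTT
  TTTTT
  TTFTT
  TF..T
  TT.TT
Step 2: 5 trees catch fire, 2 burn out
  .TTTT
  TTFTT
  TF.FT
  F...T
  TF.TT
Step 3: 6 trees catch fire, 5 burn out
  .TFTT
  TF.FT
  F...F
  ....T
  F..TT
Step 4: 5 trees catch fire, 6 burn out
  .F.FT
  F...F
  .....
  ....F
  ...TT
Step 5: 2 trees catch fire, 5 burn out
  ....F
  .....
  .....
  .....
  ...TF
Step 6: 1 trees catch fire, 2 burn out
  .....
  .....
  .....
  .....
  ...F.

.....
.....
.....
.....
...F.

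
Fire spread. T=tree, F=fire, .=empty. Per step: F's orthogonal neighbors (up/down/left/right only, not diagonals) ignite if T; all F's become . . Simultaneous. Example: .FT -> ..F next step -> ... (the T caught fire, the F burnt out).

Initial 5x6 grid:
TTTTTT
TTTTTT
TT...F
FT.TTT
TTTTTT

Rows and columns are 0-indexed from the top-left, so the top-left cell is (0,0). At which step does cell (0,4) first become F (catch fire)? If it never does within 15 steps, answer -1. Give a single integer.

Step 1: cell (0,4)='T' (+5 fires, +2 burnt)
Step 2: cell (0,4)='T' (+7 fires, +5 burnt)
Step 3: cell (0,4)='F' (+7 fires, +7 burnt)
  -> target ignites at step 3
Step 4: cell (0,4)='.' (+4 fires, +7 burnt)
Step 5: cell (0,4)='.' (+1 fires, +4 burnt)
Step 6: cell (0,4)='.' (+0 fires, +1 burnt)
  fire out at step 6

3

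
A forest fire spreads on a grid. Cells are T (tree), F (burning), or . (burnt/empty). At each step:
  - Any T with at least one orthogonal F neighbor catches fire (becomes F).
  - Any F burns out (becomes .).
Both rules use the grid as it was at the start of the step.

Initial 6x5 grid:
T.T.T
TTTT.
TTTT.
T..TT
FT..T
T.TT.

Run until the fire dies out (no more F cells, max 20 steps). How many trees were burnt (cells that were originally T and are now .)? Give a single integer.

Answer: 16

Derivation:
Step 1: +3 fires, +1 burnt (F count now 3)
Step 2: +1 fires, +3 burnt (F count now 1)
Step 3: +2 fires, +1 burnt (F count now 2)
Step 4: +3 fires, +2 burnt (F count now 3)
Step 5: +2 fires, +3 burnt (F count now 2)
Step 6: +3 fires, +2 burnt (F count now 3)
Step 7: +1 fires, +3 burnt (F count now 1)
Step 8: +1 fires, +1 burnt (F count now 1)
Step 9: +0 fires, +1 burnt (F count now 0)
Fire out after step 9
Initially T: 19, now '.': 27
Total burnt (originally-T cells now '.'): 16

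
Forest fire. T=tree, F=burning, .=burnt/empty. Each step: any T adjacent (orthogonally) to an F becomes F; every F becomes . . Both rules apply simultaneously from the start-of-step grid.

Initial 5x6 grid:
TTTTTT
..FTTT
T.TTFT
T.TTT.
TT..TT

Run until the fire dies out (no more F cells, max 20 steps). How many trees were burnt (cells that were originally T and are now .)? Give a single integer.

Answer: 17

Derivation:
Step 1: +7 fires, +2 burnt (F count now 7)
Step 2: +7 fires, +7 burnt (F count now 7)
Step 3: +3 fires, +7 burnt (F count now 3)
Step 4: +0 fires, +3 burnt (F count now 0)
Fire out after step 4
Initially T: 21, now '.': 26
Total burnt (originally-T cells now '.'): 17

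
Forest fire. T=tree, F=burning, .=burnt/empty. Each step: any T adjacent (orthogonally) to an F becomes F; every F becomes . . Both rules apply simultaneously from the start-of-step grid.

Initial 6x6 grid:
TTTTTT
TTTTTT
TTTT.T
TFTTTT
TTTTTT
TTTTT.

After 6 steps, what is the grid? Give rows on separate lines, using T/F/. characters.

Step 1: 4 trees catch fire, 1 burn out
  TTTTTT
  TTTTTT
  TFTT.T
  F.FTTT
  TFTTTT
  TTTTT.
Step 2: 7 trees catch fire, 4 burn out
  TTTTTT
  TFTTTT
  F.FT.T
  ...FTT
  F.FTTT
  TFTTT.
Step 3: 8 trees catch fire, 7 burn out
  TFTTTT
  F.FTTT
  ...F.T
  ....FT
  ...FTT
  F.FTT.
Step 4: 6 trees catch fire, 8 burn out
  F.FTTT
  ...FTT
  .....T
  .....F
  ....FT
  ...FT.
Step 5: 5 trees catch fire, 6 burn out
  ...FTT
  ....FT
  .....F
  ......
  .....F
  ....F.
Step 6: 2 trees catch fire, 5 burn out
  ....FT
  .....F
  ......
  ......
  ......
  ......

....FT
.....F
......
......
......
......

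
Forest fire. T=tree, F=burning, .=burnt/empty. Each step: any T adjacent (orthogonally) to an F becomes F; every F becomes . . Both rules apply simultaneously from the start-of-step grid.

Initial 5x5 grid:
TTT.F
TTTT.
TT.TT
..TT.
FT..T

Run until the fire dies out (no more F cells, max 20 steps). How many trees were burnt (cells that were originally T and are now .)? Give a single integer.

Answer: 1

Derivation:
Step 1: +1 fires, +2 burnt (F count now 1)
Step 2: +0 fires, +1 burnt (F count now 0)
Fire out after step 2
Initially T: 15, now '.': 11
Total burnt (originally-T cells now '.'): 1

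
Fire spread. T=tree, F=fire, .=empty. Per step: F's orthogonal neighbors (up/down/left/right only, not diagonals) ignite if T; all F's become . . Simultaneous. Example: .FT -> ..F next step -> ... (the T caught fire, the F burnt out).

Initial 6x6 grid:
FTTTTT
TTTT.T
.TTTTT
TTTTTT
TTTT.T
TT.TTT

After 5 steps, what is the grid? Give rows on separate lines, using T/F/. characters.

Step 1: 2 trees catch fire, 1 burn out
  .FTTTT
  FTTT.T
  .TTTTT
  TTTTTT
  TTTT.T
  TT.TTT
Step 2: 2 trees catch fire, 2 burn out
  ..FTTT
  .FTT.T
  .TTTTT
  TTTTTT
  TTTT.T
  TT.TTT
Step 3: 3 trees catch fire, 2 burn out
  ...FTT
  ..FT.T
  .FTTTT
  TTTTTT
  TTTT.T
  TT.TTT
Step 4: 4 trees catch fire, 3 burn out
  ....FT
  ...F.T
  ..FTTT
  TFTTTT
  TTTT.T
  TT.TTT
Step 5: 5 trees catch fire, 4 burn out
  .....F
  .....T
  ...FTT
  F.FTTT
  TFTT.T
  TT.TTT

.....F
.....T
...FTT
F.FTTT
TFTT.T
TT.TTT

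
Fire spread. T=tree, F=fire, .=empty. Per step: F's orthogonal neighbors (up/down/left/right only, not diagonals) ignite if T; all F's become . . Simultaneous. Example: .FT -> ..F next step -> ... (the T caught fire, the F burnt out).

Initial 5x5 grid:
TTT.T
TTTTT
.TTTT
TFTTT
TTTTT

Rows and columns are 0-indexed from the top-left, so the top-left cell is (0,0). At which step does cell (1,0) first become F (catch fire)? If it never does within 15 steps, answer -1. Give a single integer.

Step 1: cell (1,0)='T' (+4 fires, +1 burnt)
Step 2: cell (1,0)='T' (+5 fires, +4 burnt)
Step 3: cell (1,0)='F' (+6 fires, +5 burnt)
  -> target ignites at step 3
Step 4: cell (1,0)='.' (+5 fires, +6 burnt)
Step 5: cell (1,0)='.' (+1 fires, +5 burnt)
Step 6: cell (1,0)='.' (+1 fires, +1 burnt)
Step 7: cell (1,0)='.' (+0 fires, +1 burnt)
  fire out at step 7

3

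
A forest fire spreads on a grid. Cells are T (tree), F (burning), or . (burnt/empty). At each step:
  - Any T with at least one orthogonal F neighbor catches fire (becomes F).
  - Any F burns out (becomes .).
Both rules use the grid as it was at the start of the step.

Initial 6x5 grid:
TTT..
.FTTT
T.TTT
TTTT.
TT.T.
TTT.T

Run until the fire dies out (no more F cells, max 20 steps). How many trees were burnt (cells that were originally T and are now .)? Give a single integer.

Step 1: +2 fires, +1 burnt (F count now 2)
Step 2: +4 fires, +2 burnt (F count now 4)
Step 3: +3 fires, +4 burnt (F count now 3)
Step 4: +3 fires, +3 burnt (F count now 3)
Step 5: +3 fires, +3 burnt (F count now 3)
Step 6: +3 fires, +3 burnt (F count now 3)
Step 7: +2 fires, +3 burnt (F count now 2)
Step 8: +0 fires, +2 burnt (F count now 0)
Fire out after step 8
Initially T: 21, now '.': 29
Total burnt (originally-T cells now '.'): 20

Answer: 20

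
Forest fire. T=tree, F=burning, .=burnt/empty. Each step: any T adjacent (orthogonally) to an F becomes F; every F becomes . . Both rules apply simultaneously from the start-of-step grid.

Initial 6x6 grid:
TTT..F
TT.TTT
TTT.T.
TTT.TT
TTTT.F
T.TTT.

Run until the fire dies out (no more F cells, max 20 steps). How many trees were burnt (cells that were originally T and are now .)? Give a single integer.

Step 1: +2 fires, +2 burnt (F count now 2)
Step 2: +2 fires, +2 burnt (F count now 2)
Step 3: +2 fires, +2 burnt (F count now 2)
Step 4: +0 fires, +2 burnt (F count now 0)
Fire out after step 4
Initially T: 25, now '.': 17
Total burnt (originally-T cells now '.'): 6

Answer: 6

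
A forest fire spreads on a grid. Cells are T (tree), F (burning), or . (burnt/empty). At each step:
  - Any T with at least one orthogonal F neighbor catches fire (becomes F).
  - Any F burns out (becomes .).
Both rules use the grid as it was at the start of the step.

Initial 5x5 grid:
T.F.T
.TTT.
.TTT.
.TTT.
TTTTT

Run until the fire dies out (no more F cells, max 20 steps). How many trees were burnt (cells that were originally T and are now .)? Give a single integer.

Answer: 14

Derivation:
Step 1: +1 fires, +1 burnt (F count now 1)
Step 2: +3 fires, +1 burnt (F count now 3)
Step 3: +3 fires, +3 burnt (F count now 3)
Step 4: +3 fires, +3 burnt (F count now 3)
Step 5: +2 fires, +3 burnt (F count now 2)
Step 6: +2 fires, +2 burnt (F count now 2)
Step 7: +0 fires, +2 burnt (F count now 0)
Fire out after step 7
Initially T: 16, now '.': 23
Total burnt (originally-T cells now '.'): 14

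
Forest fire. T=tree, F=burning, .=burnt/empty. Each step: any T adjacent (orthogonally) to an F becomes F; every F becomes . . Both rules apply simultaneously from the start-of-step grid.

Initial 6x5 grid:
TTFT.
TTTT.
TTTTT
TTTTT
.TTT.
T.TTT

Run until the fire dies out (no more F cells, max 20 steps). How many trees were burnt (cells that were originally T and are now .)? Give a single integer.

Answer: 23

Derivation:
Step 1: +3 fires, +1 burnt (F count now 3)
Step 2: +4 fires, +3 burnt (F count now 4)
Step 3: +4 fires, +4 burnt (F count now 4)
Step 4: +5 fires, +4 burnt (F count now 5)
Step 5: +5 fires, +5 burnt (F count now 5)
Step 6: +1 fires, +5 burnt (F count now 1)
Step 7: +1 fires, +1 burnt (F count now 1)
Step 8: +0 fires, +1 burnt (F count now 0)
Fire out after step 8
Initially T: 24, now '.': 29
Total burnt (originally-T cells now '.'): 23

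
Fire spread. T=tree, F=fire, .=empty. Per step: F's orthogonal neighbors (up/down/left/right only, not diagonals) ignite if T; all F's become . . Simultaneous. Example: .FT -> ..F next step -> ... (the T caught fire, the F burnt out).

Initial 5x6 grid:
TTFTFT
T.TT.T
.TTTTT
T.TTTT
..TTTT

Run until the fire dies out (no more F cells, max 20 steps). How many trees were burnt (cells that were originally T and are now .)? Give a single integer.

Answer: 21

Derivation:
Step 1: +4 fires, +2 burnt (F count now 4)
Step 2: +4 fires, +4 burnt (F count now 4)
Step 3: +5 fires, +4 burnt (F count now 5)
Step 4: +4 fires, +5 burnt (F count now 4)
Step 5: +3 fires, +4 burnt (F count now 3)
Step 6: +1 fires, +3 burnt (F count now 1)
Step 7: +0 fires, +1 burnt (F count now 0)
Fire out after step 7
Initially T: 22, now '.': 29
Total burnt (originally-T cells now '.'): 21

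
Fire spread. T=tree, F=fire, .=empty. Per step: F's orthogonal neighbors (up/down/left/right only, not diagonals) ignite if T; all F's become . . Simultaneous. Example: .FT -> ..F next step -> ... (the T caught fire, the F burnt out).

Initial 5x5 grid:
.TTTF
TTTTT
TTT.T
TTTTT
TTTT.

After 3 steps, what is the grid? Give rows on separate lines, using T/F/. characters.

Step 1: 2 trees catch fire, 1 burn out
  .TTF.
  TTTTF
  TTT.T
  TTTTT
  TTTT.
Step 2: 3 trees catch fire, 2 burn out
  .TF..
  TTTF.
  TTT.F
  TTTTT
  TTTT.
Step 3: 3 trees catch fire, 3 burn out
  .F...
  TTF..
  TTT..
  TTTTF
  TTTT.

.F...
TTF..
TTT..
TTTTF
TTTT.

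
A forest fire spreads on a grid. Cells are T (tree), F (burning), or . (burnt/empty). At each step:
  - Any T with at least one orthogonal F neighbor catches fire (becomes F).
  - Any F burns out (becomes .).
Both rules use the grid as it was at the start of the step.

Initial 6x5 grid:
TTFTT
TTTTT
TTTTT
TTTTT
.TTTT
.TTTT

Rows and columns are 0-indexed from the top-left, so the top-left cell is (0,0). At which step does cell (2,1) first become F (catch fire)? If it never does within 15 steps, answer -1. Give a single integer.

Step 1: cell (2,1)='T' (+3 fires, +1 burnt)
Step 2: cell (2,1)='T' (+5 fires, +3 burnt)
Step 3: cell (2,1)='F' (+5 fires, +5 burnt)
  -> target ignites at step 3
Step 4: cell (2,1)='.' (+5 fires, +5 burnt)
Step 5: cell (2,1)='.' (+5 fires, +5 burnt)
Step 6: cell (2,1)='.' (+3 fires, +5 burnt)
Step 7: cell (2,1)='.' (+1 fires, +3 burnt)
Step 8: cell (2,1)='.' (+0 fires, +1 burnt)
  fire out at step 8

3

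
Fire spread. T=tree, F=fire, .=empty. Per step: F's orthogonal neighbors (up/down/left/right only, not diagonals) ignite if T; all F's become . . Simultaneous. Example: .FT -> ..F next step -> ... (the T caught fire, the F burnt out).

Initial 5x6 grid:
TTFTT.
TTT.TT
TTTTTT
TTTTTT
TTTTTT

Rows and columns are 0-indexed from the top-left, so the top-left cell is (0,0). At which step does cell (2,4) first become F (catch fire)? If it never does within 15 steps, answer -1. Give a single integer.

Step 1: cell (2,4)='T' (+3 fires, +1 burnt)
Step 2: cell (2,4)='T' (+4 fires, +3 burnt)
Step 3: cell (2,4)='T' (+5 fires, +4 burnt)
Step 4: cell (2,4)='F' (+6 fires, +5 burnt)
  -> target ignites at step 4
Step 5: cell (2,4)='.' (+5 fires, +6 burnt)
Step 6: cell (2,4)='.' (+3 fires, +5 burnt)
Step 7: cell (2,4)='.' (+1 fires, +3 burnt)
Step 8: cell (2,4)='.' (+0 fires, +1 burnt)
  fire out at step 8

4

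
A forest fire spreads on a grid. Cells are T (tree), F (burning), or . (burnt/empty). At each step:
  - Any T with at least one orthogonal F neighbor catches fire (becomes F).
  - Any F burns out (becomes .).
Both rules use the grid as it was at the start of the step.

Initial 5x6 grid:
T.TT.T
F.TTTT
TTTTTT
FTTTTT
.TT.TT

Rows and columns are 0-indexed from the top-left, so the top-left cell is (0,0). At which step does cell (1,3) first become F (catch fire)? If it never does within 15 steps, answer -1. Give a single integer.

Step 1: cell (1,3)='T' (+3 fires, +2 burnt)
Step 2: cell (1,3)='T' (+3 fires, +3 burnt)
Step 3: cell (1,3)='T' (+3 fires, +3 burnt)
Step 4: cell (1,3)='T' (+3 fires, +3 burnt)
Step 5: cell (1,3)='F' (+5 fires, +3 burnt)
  -> target ignites at step 5
Step 6: cell (1,3)='.' (+4 fires, +5 burnt)
Step 7: cell (1,3)='.' (+1 fires, +4 burnt)
Step 8: cell (1,3)='.' (+1 fires, +1 burnt)
Step 9: cell (1,3)='.' (+0 fires, +1 burnt)
  fire out at step 9

5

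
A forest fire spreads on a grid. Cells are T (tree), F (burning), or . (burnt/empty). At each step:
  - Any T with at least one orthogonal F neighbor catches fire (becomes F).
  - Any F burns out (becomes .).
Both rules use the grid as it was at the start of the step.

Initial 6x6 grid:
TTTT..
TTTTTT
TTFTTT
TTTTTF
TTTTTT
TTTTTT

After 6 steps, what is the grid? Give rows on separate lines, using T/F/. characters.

Step 1: 7 trees catch fire, 2 burn out
  TTTT..
  TTFTTT
  TF.FTF
  TTFTF.
  TTTTTF
  TTTTTT
Step 2: 11 trees catch fire, 7 burn out
  TTFT..
  TF.FTF
  F...F.
  TF.F..
  TTFTF.
  TTTTTF
Step 3: 9 trees catch fire, 11 burn out
  TF.F..
  F...F.
  ......
  F.....
  TF.F..
  TTFTF.
Step 4: 4 trees catch fire, 9 burn out
  F.....
  ......
  ......
  ......
  F.....
  TF.F..
Step 5: 1 trees catch fire, 4 burn out
  ......
  ......
  ......
  ......
  ......
  F.....
Step 6: 0 trees catch fire, 1 burn out
  ......
  ......
  ......
  ......
  ......
  ......

......
......
......
......
......
......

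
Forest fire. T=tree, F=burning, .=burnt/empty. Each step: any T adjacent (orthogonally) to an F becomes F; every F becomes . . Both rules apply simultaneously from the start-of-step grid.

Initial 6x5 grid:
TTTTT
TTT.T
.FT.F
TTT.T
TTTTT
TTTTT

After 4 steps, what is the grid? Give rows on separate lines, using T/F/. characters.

Step 1: 5 trees catch fire, 2 burn out
  TTTTT
  TFT.F
  ..F..
  TFT.F
  TTTTT
  TTTTT
Step 2: 8 trees catch fire, 5 burn out
  TFTTF
  F.F..
  .....
  F.F..
  TFTTF
  TTTTT
Step 3: 8 trees catch fire, 8 burn out
  F.FF.
  .....
  .....
  .....
  F.FF.
  TFTTF
Step 4: 3 trees catch fire, 8 burn out
  .....
  .....
  .....
  .....
  .....
  F.FF.

.....
.....
.....
.....
.....
F.FF.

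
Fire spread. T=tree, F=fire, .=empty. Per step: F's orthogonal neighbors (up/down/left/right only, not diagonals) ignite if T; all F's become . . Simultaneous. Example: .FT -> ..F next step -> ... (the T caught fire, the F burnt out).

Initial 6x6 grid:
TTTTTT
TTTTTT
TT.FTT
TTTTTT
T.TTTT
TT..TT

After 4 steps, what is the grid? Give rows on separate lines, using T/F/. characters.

Step 1: 3 trees catch fire, 1 burn out
  TTTTTT
  TTTFTT
  TT..FT
  TTTFTT
  T.TTTT
  TT..TT
Step 2: 7 trees catch fire, 3 burn out
  TTTFTT
  TTF.FT
  TT...F
  TTF.FT
  T.TFTT
  TT..TT
Step 3: 8 trees catch fire, 7 burn out
  TTF.FT
  TF...F
  TT....
  TF...F
  T.F.FT
  TT..TT
Step 4: 7 trees catch fire, 8 burn out
  TF...F
  F.....
  TF....
  F.....
  T....F
  TT..FT

TF...F
F.....
TF....
F.....
T....F
TT..FT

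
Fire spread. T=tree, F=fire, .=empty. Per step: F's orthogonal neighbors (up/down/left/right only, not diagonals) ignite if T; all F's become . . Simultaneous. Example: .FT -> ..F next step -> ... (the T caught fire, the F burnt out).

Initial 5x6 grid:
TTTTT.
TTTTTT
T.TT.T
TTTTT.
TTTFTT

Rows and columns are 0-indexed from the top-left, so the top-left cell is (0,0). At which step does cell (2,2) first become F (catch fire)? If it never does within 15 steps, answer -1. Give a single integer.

Step 1: cell (2,2)='T' (+3 fires, +1 burnt)
Step 2: cell (2,2)='T' (+5 fires, +3 burnt)
Step 3: cell (2,2)='F' (+4 fires, +5 burnt)
  -> target ignites at step 3
Step 4: cell (2,2)='.' (+4 fires, +4 burnt)
Step 5: cell (2,2)='.' (+5 fires, +4 burnt)
Step 6: cell (2,2)='.' (+3 fires, +5 burnt)
Step 7: cell (2,2)='.' (+1 fires, +3 burnt)
Step 8: cell (2,2)='.' (+0 fires, +1 burnt)
  fire out at step 8

3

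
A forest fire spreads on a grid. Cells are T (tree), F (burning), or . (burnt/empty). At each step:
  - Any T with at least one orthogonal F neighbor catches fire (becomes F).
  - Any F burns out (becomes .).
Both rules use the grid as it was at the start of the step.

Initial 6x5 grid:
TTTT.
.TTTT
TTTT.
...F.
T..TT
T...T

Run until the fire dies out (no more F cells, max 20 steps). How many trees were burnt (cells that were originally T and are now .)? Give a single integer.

Step 1: +2 fires, +1 burnt (F count now 2)
Step 2: +3 fires, +2 burnt (F count now 3)
Step 3: +5 fires, +3 burnt (F count now 5)
Step 4: +3 fires, +5 burnt (F count now 3)
Step 5: +1 fires, +3 burnt (F count now 1)
Step 6: +1 fires, +1 burnt (F count now 1)
Step 7: +0 fires, +1 burnt (F count now 0)
Fire out after step 7
Initially T: 17, now '.': 28
Total burnt (originally-T cells now '.'): 15

Answer: 15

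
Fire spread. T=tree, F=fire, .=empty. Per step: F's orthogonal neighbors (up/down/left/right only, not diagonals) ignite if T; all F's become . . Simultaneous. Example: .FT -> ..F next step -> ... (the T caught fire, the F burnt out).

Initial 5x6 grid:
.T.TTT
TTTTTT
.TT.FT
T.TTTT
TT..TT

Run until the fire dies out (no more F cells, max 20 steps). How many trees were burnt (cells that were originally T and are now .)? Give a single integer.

Step 1: +3 fires, +1 burnt (F count now 3)
Step 2: +6 fires, +3 burnt (F count now 6)
Step 3: +5 fires, +6 burnt (F count now 5)
Step 4: +2 fires, +5 burnt (F count now 2)
Step 5: +3 fires, +2 burnt (F count now 3)
Step 6: +0 fires, +3 burnt (F count now 0)
Fire out after step 6
Initially T: 22, now '.': 27
Total burnt (originally-T cells now '.'): 19

Answer: 19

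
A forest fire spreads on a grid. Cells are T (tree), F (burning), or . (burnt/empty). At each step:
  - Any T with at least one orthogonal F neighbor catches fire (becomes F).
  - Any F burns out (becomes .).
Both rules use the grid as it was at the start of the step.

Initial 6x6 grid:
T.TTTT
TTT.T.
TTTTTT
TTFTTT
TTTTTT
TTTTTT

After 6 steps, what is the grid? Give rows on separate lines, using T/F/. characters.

Step 1: 4 trees catch fire, 1 burn out
  T.TTTT
  TTT.T.
  TTFTTT
  TF.FTT
  TTFTTT
  TTTTTT
Step 2: 8 trees catch fire, 4 burn out
  T.TTTT
  TTF.T.
  TF.FTT
  F...FT
  TF.FTT
  TTFTTT
Step 3: 9 trees catch fire, 8 burn out
  T.FTTT
  TF..T.
  F...FT
  .....F
  F...FT
  TF.FTT
Step 4: 7 trees catch fire, 9 burn out
  T..FTT
  F...F.
  .....F
  ......
  .....F
  F...FT
Step 5: 3 trees catch fire, 7 burn out
  F...FT
  ......
  ......
  ......
  ......
  .....F
Step 6: 1 trees catch fire, 3 burn out
  .....F
  ......
  ......
  ......
  ......
  ......

.....F
......
......
......
......
......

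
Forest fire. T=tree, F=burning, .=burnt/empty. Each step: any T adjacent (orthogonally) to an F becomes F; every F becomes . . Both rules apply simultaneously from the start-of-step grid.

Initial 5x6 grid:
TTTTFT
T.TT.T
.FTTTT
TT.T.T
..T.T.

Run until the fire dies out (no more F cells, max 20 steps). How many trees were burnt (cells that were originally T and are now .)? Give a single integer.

Step 1: +4 fires, +2 burnt (F count now 4)
Step 2: +6 fires, +4 burnt (F count now 6)
Step 3: +4 fires, +6 burnt (F count now 4)
Step 4: +2 fires, +4 burnt (F count now 2)
Step 5: +1 fires, +2 burnt (F count now 1)
Step 6: +0 fires, +1 burnt (F count now 0)
Fire out after step 6
Initially T: 19, now '.': 28
Total burnt (originally-T cells now '.'): 17

Answer: 17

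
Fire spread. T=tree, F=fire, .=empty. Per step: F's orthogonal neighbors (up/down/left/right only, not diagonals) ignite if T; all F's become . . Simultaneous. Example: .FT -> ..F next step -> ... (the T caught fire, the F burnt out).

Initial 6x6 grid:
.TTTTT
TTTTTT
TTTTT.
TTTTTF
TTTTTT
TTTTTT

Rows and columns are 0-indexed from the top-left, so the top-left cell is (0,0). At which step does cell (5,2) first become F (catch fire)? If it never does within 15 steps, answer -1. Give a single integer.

Step 1: cell (5,2)='T' (+2 fires, +1 burnt)
Step 2: cell (5,2)='T' (+4 fires, +2 burnt)
Step 3: cell (5,2)='T' (+5 fires, +4 burnt)
Step 4: cell (5,2)='T' (+7 fires, +5 burnt)
Step 5: cell (5,2)='F' (+7 fires, +7 burnt)
  -> target ignites at step 5
Step 6: cell (5,2)='.' (+5 fires, +7 burnt)
Step 7: cell (5,2)='.' (+3 fires, +5 burnt)
Step 8: cell (5,2)='.' (+0 fires, +3 burnt)
  fire out at step 8

5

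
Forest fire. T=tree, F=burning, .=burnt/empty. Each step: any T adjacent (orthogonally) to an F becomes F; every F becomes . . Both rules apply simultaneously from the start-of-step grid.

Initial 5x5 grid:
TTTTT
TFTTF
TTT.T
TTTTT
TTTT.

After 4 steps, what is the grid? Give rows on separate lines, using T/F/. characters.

Step 1: 7 trees catch fire, 2 burn out
  TFTTF
  F.FF.
  TFT.F
  TTTTT
  TTTT.
Step 2: 7 trees catch fire, 7 burn out
  F.FF.
  .....
  F.F..
  TFTTF
  TTTT.
Step 3: 4 trees catch fire, 7 burn out
  .....
  .....
  .....
  F.FF.
  TFTT.
Step 4: 3 trees catch fire, 4 burn out
  .....
  .....
  .....
  .....
  F.FF.

.....
.....
.....
.....
F.FF.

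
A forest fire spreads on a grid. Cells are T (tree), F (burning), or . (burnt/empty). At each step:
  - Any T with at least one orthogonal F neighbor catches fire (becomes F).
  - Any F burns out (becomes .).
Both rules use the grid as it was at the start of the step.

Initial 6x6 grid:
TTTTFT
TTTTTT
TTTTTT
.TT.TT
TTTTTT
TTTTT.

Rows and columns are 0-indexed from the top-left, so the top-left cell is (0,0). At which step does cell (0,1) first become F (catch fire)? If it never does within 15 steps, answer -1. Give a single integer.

Step 1: cell (0,1)='T' (+3 fires, +1 burnt)
Step 2: cell (0,1)='T' (+4 fires, +3 burnt)
Step 3: cell (0,1)='F' (+5 fires, +4 burnt)
  -> target ignites at step 3
Step 4: cell (0,1)='.' (+5 fires, +5 burnt)
Step 5: cell (0,1)='.' (+6 fires, +5 burnt)
Step 6: cell (0,1)='.' (+4 fires, +6 burnt)
Step 7: cell (0,1)='.' (+2 fires, +4 burnt)
Step 8: cell (0,1)='.' (+2 fires, +2 burnt)
Step 9: cell (0,1)='.' (+1 fires, +2 burnt)
Step 10: cell (0,1)='.' (+0 fires, +1 burnt)
  fire out at step 10

3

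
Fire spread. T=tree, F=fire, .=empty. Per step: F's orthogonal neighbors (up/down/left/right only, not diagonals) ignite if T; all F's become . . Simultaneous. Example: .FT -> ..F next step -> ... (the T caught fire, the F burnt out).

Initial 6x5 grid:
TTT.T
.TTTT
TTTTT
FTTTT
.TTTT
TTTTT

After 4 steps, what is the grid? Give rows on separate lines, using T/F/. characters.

Step 1: 2 trees catch fire, 1 burn out
  TTT.T
  .TTTT
  FTTTT
  .FTTT
  .TTTT
  TTTTT
Step 2: 3 trees catch fire, 2 burn out
  TTT.T
  .TTTT
  .FTTT
  ..FTT
  .FTTT
  TTTTT
Step 3: 5 trees catch fire, 3 burn out
  TTT.T
  .FTTT
  ..FTT
  ...FT
  ..FTT
  TFTTT
Step 4: 7 trees catch fire, 5 burn out
  TFT.T
  ..FTT
  ...FT
  ....F
  ...FT
  F.FTT

TFT.T
..FTT
...FT
....F
...FT
F.FTT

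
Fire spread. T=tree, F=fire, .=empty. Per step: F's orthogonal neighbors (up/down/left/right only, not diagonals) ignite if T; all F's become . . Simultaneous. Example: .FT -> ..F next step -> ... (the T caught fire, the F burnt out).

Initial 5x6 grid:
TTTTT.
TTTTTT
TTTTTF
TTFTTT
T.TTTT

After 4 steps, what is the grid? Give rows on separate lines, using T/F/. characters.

Step 1: 7 trees catch fire, 2 burn out
  TTTTT.
  TTTTTF
  TTFTF.
  TF.FTF
  T.FTTT
Step 2: 8 trees catch fire, 7 burn out
  TTTTT.
  TTFTF.
  TF.F..
  F...F.
  T..FTF
Step 3: 7 trees catch fire, 8 burn out
  TTFTF.
  TF.F..
  F.....
  ......
  F...F.
Step 4: 3 trees catch fire, 7 burn out
  TF.F..
  F.....
  ......
  ......
  ......

TF.F..
F.....
......
......
......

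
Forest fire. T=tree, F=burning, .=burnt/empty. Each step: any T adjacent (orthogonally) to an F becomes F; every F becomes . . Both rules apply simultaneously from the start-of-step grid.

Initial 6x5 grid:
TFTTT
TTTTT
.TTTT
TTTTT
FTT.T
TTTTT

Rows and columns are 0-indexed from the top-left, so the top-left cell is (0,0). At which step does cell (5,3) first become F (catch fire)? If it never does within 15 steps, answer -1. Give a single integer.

Step 1: cell (5,3)='T' (+6 fires, +2 burnt)
Step 2: cell (5,3)='T' (+7 fires, +6 burnt)
Step 3: cell (5,3)='T' (+5 fires, +7 burnt)
Step 4: cell (5,3)='F' (+4 fires, +5 burnt)
  -> target ignites at step 4
Step 5: cell (5,3)='.' (+3 fires, +4 burnt)
Step 6: cell (5,3)='.' (+1 fires, +3 burnt)
Step 7: cell (5,3)='.' (+0 fires, +1 burnt)
  fire out at step 7

4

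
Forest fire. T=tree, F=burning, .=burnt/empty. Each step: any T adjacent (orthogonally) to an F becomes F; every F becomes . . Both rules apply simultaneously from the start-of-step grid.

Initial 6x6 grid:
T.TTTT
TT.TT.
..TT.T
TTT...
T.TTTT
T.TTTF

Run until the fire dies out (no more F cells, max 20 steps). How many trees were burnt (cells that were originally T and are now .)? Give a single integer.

Step 1: +2 fires, +1 burnt (F count now 2)
Step 2: +2 fires, +2 burnt (F count now 2)
Step 3: +2 fires, +2 burnt (F count now 2)
Step 4: +1 fires, +2 burnt (F count now 1)
Step 5: +1 fires, +1 burnt (F count now 1)
Step 6: +2 fires, +1 burnt (F count now 2)
Step 7: +2 fires, +2 burnt (F count now 2)
Step 8: +2 fires, +2 burnt (F count now 2)
Step 9: +3 fires, +2 burnt (F count now 3)
Step 10: +2 fires, +3 burnt (F count now 2)
Step 11: +1 fires, +2 burnt (F count now 1)
Step 12: +0 fires, +1 burnt (F count now 0)
Fire out after step 12
Initially T: 24, now '.': 32
Total burnt (originally-T cells now '.'): 20

Answer: 20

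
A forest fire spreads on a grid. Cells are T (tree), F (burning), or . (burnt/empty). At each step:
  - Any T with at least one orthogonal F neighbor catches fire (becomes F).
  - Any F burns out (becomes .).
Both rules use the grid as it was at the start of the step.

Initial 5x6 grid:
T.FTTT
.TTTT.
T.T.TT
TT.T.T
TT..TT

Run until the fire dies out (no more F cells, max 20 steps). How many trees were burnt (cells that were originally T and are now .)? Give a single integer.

Step 1: +2 fires, +1 burnt (F count now 2)
Step 2: +4 fires, +2 burnt (F count now 4)
Step 3: +2 fires, +4 burnt (F count now 2)
Step 4: +1 fires, +2 burnt (F count now 1)
Step 5: +1 fires, +1 burnt (F count now 1)
Step 6: +1 fires, +1 burnt (F count now 1)
Step 7: +1 fires, +1 burnt (F count now 1)
Step 8: +1 fires, +1 burnt (F count now 1)
Step 9: +0 fires, +1 burnt (F count now 0)
Fire out after step 9
Initially T: 20, now '.': 23
Total burnt (originally-T cells now '.'): 13

Answer: 13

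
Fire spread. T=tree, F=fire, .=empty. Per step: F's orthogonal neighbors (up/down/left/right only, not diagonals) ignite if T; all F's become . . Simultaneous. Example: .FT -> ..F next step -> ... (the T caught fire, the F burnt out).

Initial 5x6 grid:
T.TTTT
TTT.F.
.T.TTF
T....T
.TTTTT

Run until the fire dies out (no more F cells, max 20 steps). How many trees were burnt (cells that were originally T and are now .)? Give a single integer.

Answer: 17

Derivation:
Step 1: +3 fires, +2 burnt (F count now 3)
Step 2: +4 fires, +3 burnt (F count now 4)
Step 3: +2 fires, +4 burnt (F count now 2)
Step 4: +2 fires, +2 burnt (F count now 2)
Step 5: +2 fires, +2 burnt (F count now 2)
Step 6: +3 fires, +2 burnt (F count now 3)
Step 7: +1 fires, +3 burnt (F count now 1)
Step 8: +0 fires, +1 burnt (F count now 0)
Fire out after step 8
Initially T: 18, now '.': 29
Total burnt (originally-T cells now '.'): 17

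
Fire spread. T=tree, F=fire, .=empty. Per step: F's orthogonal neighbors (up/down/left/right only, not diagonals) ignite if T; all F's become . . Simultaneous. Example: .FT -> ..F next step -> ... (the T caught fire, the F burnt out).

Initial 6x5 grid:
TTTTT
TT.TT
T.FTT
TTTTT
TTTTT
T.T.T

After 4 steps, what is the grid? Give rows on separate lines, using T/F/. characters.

Step 1: 2 trees catch fire, 1 burn out
  TTTTT
  TT.TT
  T..FT
  TTFTT
  TTTTT
  T.T.T
Step 2: 5 trees catch fire, 2 burn out
  TTTTT
  TT.FT
  T...F
  TF.FT
  TTFTT
  T.T.T
Step 3: 7 trees catch fire, 5 burn out
  TTTFT
  TT..F
  T....
  F...F
  TF.FT
  T.F.T
Step 4: 5 trees catch fire, 7 burn out
  TTF.F
  TT...
  F....
  .....
  F...F
  T...T

TTF.F
TT...
F....
.....
F...F
T...T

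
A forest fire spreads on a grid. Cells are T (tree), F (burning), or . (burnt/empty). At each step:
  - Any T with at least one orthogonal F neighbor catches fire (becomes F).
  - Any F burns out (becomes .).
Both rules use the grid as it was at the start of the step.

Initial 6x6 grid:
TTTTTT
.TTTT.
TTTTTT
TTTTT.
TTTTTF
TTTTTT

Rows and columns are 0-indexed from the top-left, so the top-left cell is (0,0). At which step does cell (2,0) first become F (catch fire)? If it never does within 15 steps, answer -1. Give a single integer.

Step 1: cell (2,0)='T' (+2 fires, +1 burnt)
Step 2: cell (2,0)='T' (+3 fires, +2 burnt)
Step 3: cell (2,0)='T' (+4 fires, +3 burnt)
Step 4: cell (2,0)='T' (+6 fires, +4 burnt)
Step 5: cell (2,0)='T' (+6 fires, +6 burnt)
Step 6: cell (2,0)='T' (+6 fires, +6 burnt)
Step 7: cell (2,0)='F' (+3 fires, +6 burnt)
  -> target ignites at step 7
Step 8: cell (2,0)='.' (+1 fires, +3 burnt)
Step 9: cell (2,0)='.' (+1 fires, +1 burnt)
Step 10: cell (2,0)='.' (+0 fires, +1 burnt)
  fire out at step 10

7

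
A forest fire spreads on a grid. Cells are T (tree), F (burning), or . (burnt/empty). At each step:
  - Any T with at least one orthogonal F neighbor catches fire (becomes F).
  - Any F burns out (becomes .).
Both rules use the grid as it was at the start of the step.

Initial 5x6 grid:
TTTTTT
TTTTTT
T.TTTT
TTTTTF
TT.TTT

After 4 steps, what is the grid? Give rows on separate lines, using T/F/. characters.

Step 1: 3 trees catch fire, 1 burn out
  TTTTTT
  TTTTTT
  T.TTTF
  TTTTF.
  TT.TTF
Step 2: 4 trees catch fire, 3 burn out
  TTTTTT
  TTTTTF
  T.TTF.
  TTTF..
  TT.TF.
Step 3: 5 trees catch fire, 4 burn out
  TTTTTF
  TTTTF.
  T.TF..
  TTF...
  TT.F..
Step 4: 4 trees catch fire, 5 burn out
  TTTTF.
  TTTF..
  T.F...
  TF....
  TT....

TTTTF.
TTTF..
T.F...
TF....
TT....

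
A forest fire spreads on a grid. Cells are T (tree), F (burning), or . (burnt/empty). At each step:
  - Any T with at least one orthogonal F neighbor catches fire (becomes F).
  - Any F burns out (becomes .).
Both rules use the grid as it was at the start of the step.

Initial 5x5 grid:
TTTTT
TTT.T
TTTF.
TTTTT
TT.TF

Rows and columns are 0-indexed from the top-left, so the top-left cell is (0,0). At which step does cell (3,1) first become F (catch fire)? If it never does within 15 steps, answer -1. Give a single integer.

Step 1: cell (3,1)='T' (+4 fires, +2 burnt)
Step 2: cell (3,1)='T' (+3 fires, +4 burnt)
Step 3: cell (3,1)='F' (+4 fires, +3 burnt)
  -> target ignites at step 3
Step 4: cell (3,1)='.' (+5 fires, +4 burnt)
Step 5: cell (3,1)='.' (+3 fires, +5 burnt)
Step 6: cell (3,1)='.' (+1 fires, +3 burnt)
Step 7: cell (3,1)='.' (+0 fires, +1 burnt)
  fire out at step 7

3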